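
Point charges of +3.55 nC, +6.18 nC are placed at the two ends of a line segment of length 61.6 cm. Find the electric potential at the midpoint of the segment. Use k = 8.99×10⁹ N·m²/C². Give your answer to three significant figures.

The total potential is the scalar sum of each charge's contribution, V = Σ kqᵢ/rᵢ.
Each charge is 0.308 m from the midpoint.
V = k[(3.55×10⁻⁹)/(0.308) + (6.18×10⁻⁹)/(0.308)] = 284 V.

284 V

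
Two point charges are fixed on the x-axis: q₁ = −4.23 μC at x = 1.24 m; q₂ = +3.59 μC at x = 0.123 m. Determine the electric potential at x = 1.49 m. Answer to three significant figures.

-1.29×10⁵ V

The total potential is the scalar sum of each charge's contribution, V = Σ kqᵢ/rᵢ.
Distances from the field point to each charge: r₁ = 0.250 m, r₂ = 1.37 m.
V = k[(-4.23×10⁻⁶)/(0.250) + (3.59×10⁻⁶)/(1.37)] = -1.29×10⁵ V.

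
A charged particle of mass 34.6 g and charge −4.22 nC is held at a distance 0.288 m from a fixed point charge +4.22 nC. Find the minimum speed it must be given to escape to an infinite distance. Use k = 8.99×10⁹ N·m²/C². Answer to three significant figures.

5.67×10⁻³ m/s

To just escape, total mechanical energy must reach zero at infinity: ½mv²_min + U = 0, so ½mv²_min = −U = |kQq|/r.
|U| = |kQq|/r = (8.99×10⁹ N·m²/C²)(4.22×10⁻⁹)(4.22×10⁻⁹)/(0.288) = 5.56×10⁻⁷ J.
v_min = √(2|U|/m) = √(2·5.56×10⁻⁷/0.0346) = 5.67×10⁻³ m/s.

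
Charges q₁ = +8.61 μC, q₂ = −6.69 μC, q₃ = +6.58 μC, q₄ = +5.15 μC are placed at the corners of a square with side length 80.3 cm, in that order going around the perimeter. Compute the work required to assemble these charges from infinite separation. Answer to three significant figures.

-0.0861 J

The assembly work is the sum of pairwise potential energies, U = Σ_{i<j} kqᵢqⱼ/rᵢⱼ.
The four side pairs have separation 0.803 m and the two diagonal pairs 1.14 m.
Summing all 6 pair terms gives U = -0.0861 J.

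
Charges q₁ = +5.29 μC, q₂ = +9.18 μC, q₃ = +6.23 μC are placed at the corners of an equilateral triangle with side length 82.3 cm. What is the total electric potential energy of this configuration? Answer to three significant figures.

1.52 J

The work to assemble the configuration equals its total potential energy, U = Σ kqᵢqⱼ/rᵢⱼ over all pairs.
All three pair separations equal the side length, 0.823 m.
U = (0.530) + (0.360) + (0.625) = 1.52 J.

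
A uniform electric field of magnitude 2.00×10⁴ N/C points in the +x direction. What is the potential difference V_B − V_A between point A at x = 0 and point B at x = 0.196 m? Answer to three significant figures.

In a uniform field, potential decreases in the direction of E: V_B − V_A = −E·Δx.
V_B − V_A = −(2.00×10⁴ V/m)(0.196 m) = -3920 V.

-3920 V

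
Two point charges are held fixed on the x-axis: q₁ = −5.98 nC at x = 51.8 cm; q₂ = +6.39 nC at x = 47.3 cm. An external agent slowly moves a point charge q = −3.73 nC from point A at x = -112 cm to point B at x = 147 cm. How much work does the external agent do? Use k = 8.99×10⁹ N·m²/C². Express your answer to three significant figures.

7.81×10⁻⁹ J

For quasistatic motion the external work equals the change in potential energy: W_ext = qΔV = q(V_B − V_A).
At A: distances to the source charges are 1.64 m, 1.59 m; V_A = Σ kqᵢ/rᵢ = 3.24 V.
At B: distances to the source charges are 0.952 m, 0.997 m; V_B = Σ kqᵢ/rᵢ = 1.15 V.
ΔV = V_B − V_A = -2.09 V.
W_ext = qΔV = (-3.73×10⁻⁹ C)(-2.09 V) = 7.81×10⁻⁹ J.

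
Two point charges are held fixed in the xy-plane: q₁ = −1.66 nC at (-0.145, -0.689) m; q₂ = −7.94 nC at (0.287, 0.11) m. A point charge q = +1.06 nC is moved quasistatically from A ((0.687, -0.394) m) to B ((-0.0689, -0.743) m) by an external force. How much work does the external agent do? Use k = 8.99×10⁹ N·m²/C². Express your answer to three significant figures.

For quasistatic motion the external work equals the change in potential energy: W_ext = qΔV = q(V_B − V_A).
At A: distances to the source charges are 0.883 m, 0.643 m; V_A = Σ kqᵢ/rᵢ = -128 V.
At B: distances to the source charges are 0.0933 m, 0.924 m; V_B = Σ kqᵢ/rᵢ = -237 V.
ΔV = V_B − V_A = -109 V.
W_ext = qΔV = (1.06×10⁻⁹ C)(-109 V) = -1.16×10⁻⁷ J.

-1.16×10⁻⁷ J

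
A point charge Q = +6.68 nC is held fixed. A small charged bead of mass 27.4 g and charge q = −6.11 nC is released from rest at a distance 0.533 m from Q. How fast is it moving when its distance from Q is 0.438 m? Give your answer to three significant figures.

Only the electrostatic force acts, so mechanical energy is conserved: ½mv² = U₁ − U₂ = kQq(1/r₁ − 1/r₂).
U₁ − U₂ = (8.99×10⁹ N·m²/C²)(6.68×10⁻⁹ C)(-6.11×10⁻⁹ C)(1/0.533 − 1/0.438) = 1.49×10⁻⁷ J.
v = √(2·1.49×10⁻⁷/0.0274) = 3.30×10⁻³ m/s.

3.30×10⁻³ m/s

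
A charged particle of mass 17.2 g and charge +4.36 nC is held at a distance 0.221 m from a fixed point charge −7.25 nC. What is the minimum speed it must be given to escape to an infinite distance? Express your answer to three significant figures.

To just escape, total mechanical energy must reach zero at infinity: ½mv²_min + U = 0, so ½mv²_min = −U = |kQq|/r.
|U| = |kQq|/r = (8.99×10⁹ N·m²/C²)(7.25×10⁻⁹)(4.36×10⁻⁹)/(0.221) = 1.29×10⁻⁶ J.
v_min = √(2|U|/m) = √(2·1.29×10⁻⁶/0.0172) = 0.0122 m/s.

0.0122 m/s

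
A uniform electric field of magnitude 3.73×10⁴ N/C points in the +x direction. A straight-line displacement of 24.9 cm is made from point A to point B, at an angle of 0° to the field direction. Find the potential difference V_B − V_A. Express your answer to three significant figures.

-9290 V

Only the component of displacement along E changes the potential: ΔV = −E·d·cosθ.
ΔV = −(3.73×10⁴ V/m)(0.249 m)cos0° = -9290 V.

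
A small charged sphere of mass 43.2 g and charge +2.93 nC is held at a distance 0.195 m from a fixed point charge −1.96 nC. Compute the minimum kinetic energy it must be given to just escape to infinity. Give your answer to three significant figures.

2.65×10⁻⁷ J

To just escape, total mechanical energy must reach zero at infinity: ½mv²_min + U = 0, so ½mv²_min = −U = |kQq|/r.
|U| = |kQq|/r = (8.99×10⁹ N·m²/C²)(1.96×10⁻⁹)(2.93×10⁻⁹)/(0.195) = 2.65×10⁻⁷ J.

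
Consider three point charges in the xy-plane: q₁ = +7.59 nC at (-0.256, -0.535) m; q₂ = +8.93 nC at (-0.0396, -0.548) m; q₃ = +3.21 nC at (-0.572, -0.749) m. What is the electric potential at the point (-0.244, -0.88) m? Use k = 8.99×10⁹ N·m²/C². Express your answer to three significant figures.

Electric potential is a scalar, so the contributions from each charge add algebraically: V = Σ kqᵢ/rᵢ.
Distances from the field point to each charge: r₁ = 0.345 m, r₂ = 0.390 m, r₃ = 0.353 m.
V = k[(7.59×10⁻⁹)/(0.345) + (8.93×10⁻⁹)/(0.390) + (3.21×10⁻⁹)/(0.353)] = 485 V.

485 V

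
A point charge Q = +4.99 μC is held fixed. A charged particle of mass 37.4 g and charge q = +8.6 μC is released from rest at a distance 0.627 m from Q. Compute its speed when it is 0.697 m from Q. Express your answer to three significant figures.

Only the electrostatic force acts, so mechanical energy is conserved: ½mv² = U₁ − U₂ = kQq(1/r₁ − 1/r₂).
U₁ − U₂ = (8.99×10⁹ N·m²/C²)(4.99×10⁻⁶ C)(8.60×10⁻⁶ C)(1/0.627 − 1/0.697) = 0.0618 J.
v = √(2·0.0618/0.0374) = 1.82 m/s.

1.82 m/s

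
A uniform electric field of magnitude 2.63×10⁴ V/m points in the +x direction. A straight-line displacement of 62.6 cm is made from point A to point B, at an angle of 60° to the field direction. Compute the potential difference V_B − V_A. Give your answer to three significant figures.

Only the component of displacement along E changes the potential: ΔV = −E·d·cosθ.
ΔV = −(2.63×10⁴ V/m)(0.626 m)cos60° = -8230 V.

-8230 V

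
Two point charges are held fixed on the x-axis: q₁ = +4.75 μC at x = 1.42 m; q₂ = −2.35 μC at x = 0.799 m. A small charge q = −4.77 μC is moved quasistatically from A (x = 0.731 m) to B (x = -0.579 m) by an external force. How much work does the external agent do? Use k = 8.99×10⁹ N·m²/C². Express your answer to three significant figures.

For quasistatic motion the external work equals the change in potential energy: W_ext = qΔV = q(V_B − V_A).
At A: distances to the source charges are 0.689 m, 0.0680 m; V_A = Σ kqᵢ/rᵢ = -2.49×10⁵ V.
At B: distances to the source charges are 2.00 m, 1.38 m; V_B = Σ kqᵢ/rᵢ = 6030 V.
ΔV = V_B − V_A = 2.55×10⁵ V.
W_ext = qΔV = (-4.77×10⁻⁶ C)(2.55×10⁵ V) = -1.22 J.

-1.22 J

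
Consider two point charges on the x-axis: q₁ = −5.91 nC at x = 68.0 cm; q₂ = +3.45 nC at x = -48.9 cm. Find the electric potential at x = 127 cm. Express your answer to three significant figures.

The total potential is the scalar sum of each charge's contribution, V = Σ kqᵢ/rᵢ.
Distances from the field point to each charge: r₁ = 0.590 m, r₂ = 1.76 m.
V = k[(-5.91×10⁻⁹)/(0.590) + (3.45×10⁻⁹)/(1.76)] = -72.4 V.

-72.4 V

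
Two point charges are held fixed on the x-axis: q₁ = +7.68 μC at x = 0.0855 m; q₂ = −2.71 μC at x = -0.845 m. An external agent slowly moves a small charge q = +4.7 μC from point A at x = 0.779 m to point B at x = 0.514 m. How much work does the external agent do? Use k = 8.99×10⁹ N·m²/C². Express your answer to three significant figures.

0.276 J

For quasistatic motion the external work equals the change in potential energy: W_ext = qΔV = q(V_B − V_A).
At A: distances to the source charges are 0.694 m, 1.62 m; V_A = Σ kqᵢ/rᵢ = 8.46×10⁴ V.
At B: distances to the source charges are 0.428 m, 1.36 m; V_B = Σ kqᵢ/rᵢ = 1.43×10⁵ V.
ΔV = V_B − V_A = 5.86×10⁴ V.
W_ext = qΔV = (4.70×10⁻⁶ C)(5.86×10⁴ V) = 0.276 J.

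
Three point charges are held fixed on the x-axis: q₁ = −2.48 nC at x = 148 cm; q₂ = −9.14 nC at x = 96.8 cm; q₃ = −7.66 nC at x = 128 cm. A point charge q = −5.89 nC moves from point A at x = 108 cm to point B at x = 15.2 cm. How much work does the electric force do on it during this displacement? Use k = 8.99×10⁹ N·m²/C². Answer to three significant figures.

The work done by the electric force is W_field = −ΔU = −q(V_B − V_A) = q(V_A − V_B).
At A: distances to the source charges are 0.400 m, 0.112 m, 0.200 m; V_A = Σ kqᵢ/rᵢ = -1130 V.
At B: distances to the source charges are 1.33 m, 0.816 m, 1.13 m; V_B = Σ kqᵢ/rᵢ = -179 V.
ΔV = V_B − V_A = 955 V.
W_field = −qΔV = −(-5.89×10⁻⁹ C)(955 V) = 5.63×10⁻⁶ J.

5.63×10⁻⁶ J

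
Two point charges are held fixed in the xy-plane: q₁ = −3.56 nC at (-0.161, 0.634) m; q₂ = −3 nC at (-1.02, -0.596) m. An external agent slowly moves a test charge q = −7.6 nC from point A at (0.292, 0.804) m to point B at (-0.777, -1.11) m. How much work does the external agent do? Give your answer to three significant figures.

-1.18×10⁻⁷ J

For quasistatic motion the external work equals the change in potential energy: W_ext = qΔV = q(V_B − V_A).
At A: distances to the source charges are 0.484 m, 1.92 m; V_A = Σ kqᵢ/rᵢ = -80.2 V.
At B: distances to the source charges are 1.85 m, 0.569 m; V_B = Σ kqᵢ/rᵢ = -64.7 V.
ΔV = V_B − V_A = 15.5 V.
W_ext = qΔV = (-7.60×10⁻⁹ C)(15.5 V) = -1.18×10⁻⁷ J.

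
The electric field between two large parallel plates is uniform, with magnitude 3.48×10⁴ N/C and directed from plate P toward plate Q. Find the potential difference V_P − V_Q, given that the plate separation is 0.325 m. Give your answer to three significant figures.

In a uniform field, potential decreases in the direction of E: ΔV = −E·d for a displacement d parallel to E.
Going from Q to P is a displacement of 0.325 m opposite to the field, so V_P − V_Q = +Ed = 1.13×10⁴ V.

1.13×10⁴ V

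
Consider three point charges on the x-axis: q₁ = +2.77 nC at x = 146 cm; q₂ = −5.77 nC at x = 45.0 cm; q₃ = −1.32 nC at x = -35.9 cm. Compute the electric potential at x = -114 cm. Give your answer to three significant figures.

Electric potential is a scalar, so the contributions from each charge add algebraically: V = Σ kqᵢ/rᵢ.
Distances from the field point to each charge: r₁ = 2.60 m, r₂ = 1.59 m, r₃ = 0.781 m.
V = k[(2.77×10⁻⁹)/(2.60) + (-5.77×10⁻⁹)/(1.59) + (-1.32×10⁻⁹)/(0.781)] = -38.2 V.

-38.2 V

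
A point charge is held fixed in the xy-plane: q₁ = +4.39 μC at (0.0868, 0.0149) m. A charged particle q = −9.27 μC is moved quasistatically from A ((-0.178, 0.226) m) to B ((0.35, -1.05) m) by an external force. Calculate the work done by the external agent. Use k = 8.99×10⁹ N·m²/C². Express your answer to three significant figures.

For quasistatic motion the external work equals the change in potential energy: W_ext = qΔV = q(V_B − V_A).
At A: distance to the source charge is 0.339 m; V_A = kq₁/r = 1.17×10⁵ V.
At B: distance to the source charge is 1.10 m; V_B = kq₁/r = 3.60×10⁴ V.
ΔV = V_B − V_A = -8.06×10⁴ V.
W_ext = qΔV = (-9.27×10⁻⁶ C)(-8.06×10⁴ V) = 0.747 J.

0.747 J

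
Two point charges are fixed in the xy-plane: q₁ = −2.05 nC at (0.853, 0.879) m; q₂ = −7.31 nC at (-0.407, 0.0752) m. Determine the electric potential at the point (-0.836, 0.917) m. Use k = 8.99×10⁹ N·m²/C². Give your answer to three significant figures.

The total potential is the scalar sum of each charge's contribution, V = Σ kqᵢ/rᵢ.
Distances from the field point to each charge: r₁ = 1.69 m, r₂ = 0.945 m.
V = k[(-2.05×10⁻⁹)/(1.69) + (-7.31×10⁻⁹)/(0.945)] = -80.5 V.

-80.5 V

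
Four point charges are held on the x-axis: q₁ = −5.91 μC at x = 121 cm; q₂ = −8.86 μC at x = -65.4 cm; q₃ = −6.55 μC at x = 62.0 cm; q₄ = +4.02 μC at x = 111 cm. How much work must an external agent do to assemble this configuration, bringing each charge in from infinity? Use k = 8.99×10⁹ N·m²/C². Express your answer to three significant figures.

The assembly work is the sum of pairwise potential energies, U = Σ_{i<j} kqᵢqⱼ/rᵢⱼ.
Pair separations: r₁₂ = 1.86 m, r₁₃ = 0.590 m, r₁₄ = 0.100 m, r₂₃ = 1.27 m, r₂₄ = 1.76 m, r₃₄ = 0.490 m.
Summing all 6 pair terms gives U = -1.55 J.

-1.55 J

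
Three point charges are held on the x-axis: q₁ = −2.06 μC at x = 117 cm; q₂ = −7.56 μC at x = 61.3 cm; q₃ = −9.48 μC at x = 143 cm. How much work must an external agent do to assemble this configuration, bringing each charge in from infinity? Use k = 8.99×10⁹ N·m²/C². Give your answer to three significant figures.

The assembly work is the sum of pairwise potential energies, U = Σ_{i<j} kqᵢqⱼ/rᵢⱼ.
Pair separations: r₁₂ = 0.557 m, r₁₃ = 0.260 m, r₂₃ = 0.817 m.
U = (0.251) + (0.675) + (0.789) = 1.72 J.

1.72 J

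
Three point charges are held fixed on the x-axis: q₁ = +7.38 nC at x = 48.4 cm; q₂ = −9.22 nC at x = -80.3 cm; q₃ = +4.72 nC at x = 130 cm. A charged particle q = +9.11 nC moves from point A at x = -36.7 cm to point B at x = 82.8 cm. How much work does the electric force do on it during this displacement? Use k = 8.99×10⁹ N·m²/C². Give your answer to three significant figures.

The work done by the electric force is W_field = −ΔU = −q(V_B − V_A) = q(V_A − V_B).
At A: distances to the source charges are 0.851 m, 0.436 m, 1.67 m; V_A = Σ kqᵢ/rᵢ = -86.7 V.
At B: distances to the source charges are 0.344 m, 1.63 m, 0.472 m; V_B = Σ kqᵢ/rᵢ = 232 V.
ΔV = V_B − V_A = 319 V.
W_field = −qΔV = −(9.11×10⁻⁹ C)(319 V) = -2.90×10⁻⁶ J.

-2.90×10⁻⁶ J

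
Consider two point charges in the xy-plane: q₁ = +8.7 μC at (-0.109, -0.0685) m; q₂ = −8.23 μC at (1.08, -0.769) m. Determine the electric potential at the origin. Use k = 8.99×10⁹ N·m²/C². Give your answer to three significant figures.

5.52×10⁵ V

The total potential is the scalar sum of each charge's contribution, V = Σ kqᵢ/rᵢ.
Distances from the field point to each charge: r₁ = 0.129 m, r₂ = 1.33 m.
V = k[(8.70×10⁻⁶)/(0.129) + (-8.23×10⁻⁶)/(1.33)] = 5.52×10⁵ V.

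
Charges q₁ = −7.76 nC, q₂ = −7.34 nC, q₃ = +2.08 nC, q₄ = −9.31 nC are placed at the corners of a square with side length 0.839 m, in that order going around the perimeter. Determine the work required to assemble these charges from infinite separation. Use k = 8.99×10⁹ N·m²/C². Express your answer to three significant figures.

1.41×10⁻⁶ J

The work to assemble the configuration equals its total potential energy, U = Σ kqᵢqⱼ/rᵢⱼ over all pairs.
The four side pairs have separation 0.839 m and the two diagonal pairs 1.19 m.
Summing all 6 pair terms gives U = 1.41×10⁻⁶ J.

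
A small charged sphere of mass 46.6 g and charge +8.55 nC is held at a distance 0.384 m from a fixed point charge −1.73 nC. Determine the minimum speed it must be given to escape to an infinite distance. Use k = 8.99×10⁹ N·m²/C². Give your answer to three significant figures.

3.86×10⁻³ m/s

To just escape, total mechanical energy must reach zero at infinity: ½mv²_min + U = 0, so ½mv²_min = −U = |kQq|/r.
|U| = |kQq|/r = (8.99×10⁹ N·m²/C²)(1.73×10⁻⁹)(8.55×10⁻⁹)/(0.384) = 3.46×10⁻⁷ J.
v_min = √(2|U|/m) = √(2·3.46×10⁻⁷/0.0466) = 3.86×10⁻³ m/s.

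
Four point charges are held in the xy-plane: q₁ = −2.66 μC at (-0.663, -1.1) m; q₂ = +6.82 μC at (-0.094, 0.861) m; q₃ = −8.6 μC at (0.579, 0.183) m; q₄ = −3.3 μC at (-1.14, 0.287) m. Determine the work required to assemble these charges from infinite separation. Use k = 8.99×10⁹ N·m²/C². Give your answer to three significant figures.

The work to assemble the configuration equals its total potential energy, U = Σ kqᵢqⱼ/rᵢⱼ over all pairs.
Pair separations: r₁₂ = 2.04 m, r₁₃ = 1.79 m, r₁₄ = 1.47 m, r₂₃ = 0.955 m, r₂₄ = 1.19 m, r₃₄ = 1.72 m.
Summing all 6 pair terms gives U = -0.484 J.

-0.484 J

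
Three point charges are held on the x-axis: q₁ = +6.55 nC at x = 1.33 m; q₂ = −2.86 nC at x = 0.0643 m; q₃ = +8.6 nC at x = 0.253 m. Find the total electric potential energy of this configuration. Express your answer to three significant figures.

The assembly work is the sum of pairwise potential energies, U = Σ_{i<j} kqᵢqⱼ/rᵢⱼ.
Pair separations: r₁₂ = 1.27 m, r₁₃ = 1.08 m, r₂₃ = 0.189 m.
U = (-1.33×10⁻⁷) + (4.70×10⁻⁷) + (-1.17×10⁻⁶) = -8.35×10⁻⁷ J.

-8.35×10⁻⁷ J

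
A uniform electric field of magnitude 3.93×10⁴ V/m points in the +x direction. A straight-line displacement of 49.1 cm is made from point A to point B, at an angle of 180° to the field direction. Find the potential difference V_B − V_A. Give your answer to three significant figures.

1.93×10⁴ V

Only the component of displacement along E changes the potential: ΔV = −E·d·cosθ.
ΔV = −(3.93×10⁴ V/m)(0.491 m)cos180° = 1.93×10⁴ V.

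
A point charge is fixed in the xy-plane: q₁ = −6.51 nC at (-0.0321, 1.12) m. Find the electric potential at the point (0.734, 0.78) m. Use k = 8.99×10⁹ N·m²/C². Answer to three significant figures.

-69.8 V

The total potential is the scalar sum of each charge's contribution, V = Σ kqᵢ/rᵢ.
Distances from the field point to each charge: r₁ = 0.838 m.
V = k[(-6.51×10⁻⁹)/(0.838)] = -69.8 V.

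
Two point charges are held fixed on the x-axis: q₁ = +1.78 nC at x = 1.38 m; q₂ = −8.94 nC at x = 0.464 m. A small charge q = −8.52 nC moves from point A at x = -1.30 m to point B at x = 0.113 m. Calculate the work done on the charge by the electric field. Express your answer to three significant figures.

The work done by the electric force is W_field = −ΔU = −q(V_B − V_A) = q(V_A − V_B).
At A: distances to the source charges are 2.68 m, 1.76 m; V_A = Σ kqᵢ/rᵢ = -39.6 V.
At B: distances to the source charges are 1.27 m, 0.351 m; V_B = Σ kqᵢ/rᵢ = -216 V.
ΔV = V_B − V_A = -177 V.
W_field = −qΔV = −(-8.52×10⁻⁹ C)(-177 V) = -1.51×10⁻⁶ J.

-1.51×10⁻⁶ J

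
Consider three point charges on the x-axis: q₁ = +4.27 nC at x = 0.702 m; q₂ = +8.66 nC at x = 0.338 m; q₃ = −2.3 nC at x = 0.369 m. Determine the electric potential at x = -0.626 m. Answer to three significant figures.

The total potential is the scalar sum of each charge's contribution, V = Σ kqᵢ/rᵢ.
Distances from the field point to each charge: r₁ = 1.33 m, r₂ = 0.964 m, r₃ = 0.995 m.
V = k[(4.27×10⁻⁹)/(1.33) + (8.66×10⁻⁹)/(0.964) + (-2.30×10⁻⁹)/(0.995)] = 88.9 V.

88.9 V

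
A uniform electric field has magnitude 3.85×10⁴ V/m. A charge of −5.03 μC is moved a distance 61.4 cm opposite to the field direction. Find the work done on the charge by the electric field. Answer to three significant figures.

The potential change for a displacement 61.4 cm opposite to the field direction is ΔV = +Ed = 2.36×10⁴ V.
W_field = −qΔV = 0.119 J.

0.119 J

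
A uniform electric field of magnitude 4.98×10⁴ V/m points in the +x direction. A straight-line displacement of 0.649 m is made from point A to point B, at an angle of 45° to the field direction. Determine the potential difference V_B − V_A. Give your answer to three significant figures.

-2.29×10⁴ V

Only the component of displacement along E changes the potential: ΔV = −E·d·cosθ.
ΔV = −(4.98×10⁴ V/m)(0.649 m)cos45° = -2.29×10⁴ V.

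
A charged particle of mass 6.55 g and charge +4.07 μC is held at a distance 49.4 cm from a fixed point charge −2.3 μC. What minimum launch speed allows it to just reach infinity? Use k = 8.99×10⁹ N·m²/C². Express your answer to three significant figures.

To just escape, total mechanical energy must reach zero at infinity: ½mv²_min + U = 0, so ½mv²_min = −U = |kQq|/r.
|U| = |kQq|/r = (8.99×10⁹ N·m²/C²)(2.30×10⁻⁶)(4.07×10⁻⁶)/(0.494) = 0.170 J.
v_min = √(2|U|/m) = √(2·0.170/6.55×10⁻³) = 7.21 m/s.

7.21 m/s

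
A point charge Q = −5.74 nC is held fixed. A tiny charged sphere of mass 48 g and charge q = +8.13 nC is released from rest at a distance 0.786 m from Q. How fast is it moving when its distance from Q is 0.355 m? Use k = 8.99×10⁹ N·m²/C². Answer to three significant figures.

Only the electrostatic force acts, so mechanical energy is conserved: ½mv² = U₁ − U₂ = kQq(1/r₁ − 1/r₂).
U₁ − U₂ = (8.99×10⁹ N·m²/C²)(-5.74×10⁻⁹ C)(8.13×10⁻⁹ C)(1/0.786 − 1/0.355) = 6.48×10⁻⁷ J.
v = √(2·6.48×10⁻⁷/0.0480) = 5.20×10⁻³ m/s.

5.20×10⁻³ m/s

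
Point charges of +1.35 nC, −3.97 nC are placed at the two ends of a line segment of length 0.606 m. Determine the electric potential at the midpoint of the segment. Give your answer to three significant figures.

-77.7 V

Electric potential is a scalar, so the contributions from each charge add algebraically: V = Σ kqᵢ/rᵢ.
Each charge is 0.303 m from the midpoint.
V = k[(1.35×10⁻⁹)/(0.303) + (-3.97×10⁻⁹)/(0.303)] = -77.7 V.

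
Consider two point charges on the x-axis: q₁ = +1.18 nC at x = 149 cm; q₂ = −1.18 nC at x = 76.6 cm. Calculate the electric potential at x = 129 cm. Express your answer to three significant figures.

The total potential is the scalar sum of each charge's contribution, V = Σ kqᵢ/rᵢ.
Distances from the field point to each charge: r₁ = 0.200 m, r₂ = 0.524 m.
V = k[(1.18×10⁻⁹)/(0.200) + (-1.18×10⁻⁹)/(0.524)] = 32.8 V.

32.8 V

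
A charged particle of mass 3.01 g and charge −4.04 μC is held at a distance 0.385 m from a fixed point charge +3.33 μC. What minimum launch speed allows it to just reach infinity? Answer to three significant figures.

To just escape, total mechanical energy must reach zero at infinity: ½mv²_min + U = 0, so ½mv²_min = −U = |kQq|/r.
|U| = |kQq|/r = (8.99×10⁹ N·m²/C²)(3.33×10⁻⁶)(4.04×10⁻⁶)/(0.385) = 0.314 J.
v_min = √(2|U|/m) = √(2·0.314/3.01×10⁻³) = 14.4 m/s.

14.4 m/s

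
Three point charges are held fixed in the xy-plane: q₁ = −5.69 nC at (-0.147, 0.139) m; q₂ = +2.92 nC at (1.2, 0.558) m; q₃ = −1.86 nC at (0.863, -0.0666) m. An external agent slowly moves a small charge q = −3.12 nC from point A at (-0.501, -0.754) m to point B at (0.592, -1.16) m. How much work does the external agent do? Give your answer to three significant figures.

-5.40×10⁻⁸ J

For quasistatic motion the external work equals the change in potential energy: W_ext = qΔV = q(V_B − V_A).
At A: distances to the source charges are 0.961 m, 2.15 m, 1.53 m; V_A = Σ kqᵢ/rᵢ = -52.0 V.
At B: distances to the source charges are 1.49 m, 1.82 m, 1.13 m; V_B = Σ kqᵢ/rᵢ = -34.7 V.
ΔV = V_B − V_A = 17.3 V.
W_ext = qΔV = (-3.12×10⁻⁹ C)(17.3 V) = -5.40×10⁻⁸ J.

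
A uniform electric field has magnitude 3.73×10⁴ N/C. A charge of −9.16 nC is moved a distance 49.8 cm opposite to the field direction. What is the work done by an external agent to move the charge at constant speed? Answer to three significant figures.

-1.70×10⁻⁴ J

The potential change for a displacement 49.8 cm opposite to the field direction is ΔV = +Ed = 1.86×10⁴ V.
W_ext = qΔV = -1.70×10⁻⁴ J.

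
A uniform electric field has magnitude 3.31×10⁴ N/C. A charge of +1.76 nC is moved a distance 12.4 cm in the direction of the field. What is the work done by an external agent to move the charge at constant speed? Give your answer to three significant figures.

-7.22×10⁻⁶ J

The potential change for a displacement 12.4 cm in the direction of the field is ΔV = −Ed = -4100 V.
W_ext = qΔV = -7.22×10⁻⁶ J.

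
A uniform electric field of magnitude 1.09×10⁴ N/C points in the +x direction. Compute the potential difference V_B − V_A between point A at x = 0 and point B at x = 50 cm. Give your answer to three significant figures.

In a uniform field, potential decreases in the direction of E: V_B − V_A = −E·Δx.
V_B − V_A = −(1.09×10⁴ V/m)(0.500 m) = -5450 V.

-5450 V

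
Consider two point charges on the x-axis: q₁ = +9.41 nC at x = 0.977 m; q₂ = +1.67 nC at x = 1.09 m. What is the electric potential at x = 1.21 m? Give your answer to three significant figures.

488 V

Electric potential is a scalar, so the contributions from each charge add algebraically: V = Σ kqᵢ/rᵢ.
Distances from the field point to each charge: r₁ = 0.233 m, r₂ = 0.120 m.
V = k[(9.41×10⁻⁹)/(0.233) + (1.67×10⁻⁹)/(0.120)] = 488 V.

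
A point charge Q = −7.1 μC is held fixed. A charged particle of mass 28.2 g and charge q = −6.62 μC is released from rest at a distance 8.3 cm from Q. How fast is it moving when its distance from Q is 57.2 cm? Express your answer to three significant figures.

17.6 m/s

Only the electrostatic force acts, so mechanical energy is conserved: ½mv² = U₁ − U₂ = kQq(1/r₁ − 1/r₂).
U₁ − U₂ = (8.99×10⁹ N·m²/C²)(-7.10×10⁻⁶ C)(-6.62×10⁻⁶ C)(1/0.0830 − 1/0.572) = 4.35 J.
v = √(2·4.35/0.0282) = 17.6 m/s.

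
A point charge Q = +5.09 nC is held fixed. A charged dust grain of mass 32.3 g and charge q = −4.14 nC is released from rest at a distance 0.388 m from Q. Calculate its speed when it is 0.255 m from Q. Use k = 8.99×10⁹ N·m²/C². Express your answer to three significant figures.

3.97×10⁻³ m/s

Only the electrostatic force acts, so mechanical energy is conserved: ½mv² = U₁ − U₂ = kQq(1/r₁ − 1/r₂).
U₁ − U₂ = (8.99×10⁹ N·m²/C²)(5.09×10⁻⁹ C)(-4.14×10⁻⁹ C)(1/0.388 − 1/0.255) = 2.55×10⁻⁷ J.
v = √(2·2.55×10⁻⁷/0.0323) = 3.97×10⁻³ m/s.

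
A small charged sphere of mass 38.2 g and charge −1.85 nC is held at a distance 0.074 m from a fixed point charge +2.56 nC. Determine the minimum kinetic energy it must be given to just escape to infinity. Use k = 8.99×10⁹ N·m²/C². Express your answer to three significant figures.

5.75×10⁻⁷ J

To just escape, total mechanical energy must reach zero at infinity: ½mv²_min + U = 0, so ½mv²_min = −U = |kQq|/r.
|U| = |kQq|/r = (8.99×10⁹ N·m²/C²)(2.56×10⁻⁹)(1.85×10⁻⁹)/(0.0740) = 5.75×10⁻⁷ J.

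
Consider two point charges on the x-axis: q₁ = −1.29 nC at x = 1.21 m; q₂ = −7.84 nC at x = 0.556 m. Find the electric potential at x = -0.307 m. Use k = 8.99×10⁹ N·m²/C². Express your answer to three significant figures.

-89.3 V

Electric potential is a scalar, so the contributions from each charge add algebraically: V = Σ kqᵢ/rᵢ.
Distances from the field point to each charge: r₁ = 1.52 m, r₂ = 0.863 m.
V = k[(-1.29×10⁻⁹)/(1.52) + (-7.84×10⁻⁹)/(0.863)] = -89.3 V.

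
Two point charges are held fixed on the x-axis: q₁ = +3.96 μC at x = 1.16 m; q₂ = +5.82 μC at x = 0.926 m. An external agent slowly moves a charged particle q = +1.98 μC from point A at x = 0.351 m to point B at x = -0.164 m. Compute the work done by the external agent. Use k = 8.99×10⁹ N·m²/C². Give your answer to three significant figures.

-0.119 J

For quasistatic motion the external work equals the change in potential energy: W_ext = qΔV = q(V_B − V_A).
At A: distances to the source charges are 0.809 m, 0.575 m; V_A = Σ kqᵢ/rᵢ = 1.35×10⁵ V.
At B: distances to the source charges are 1.32 m, 1.09 m; V_B = Σ kqᵢ/rᵢ = 7.49×10⁴ V.
ΔV = V_B − V_A = -6.01×10⁴ V.
W_ext = qΔV = (1.98×10⁻⁶ C)(-6.01×10⁴ V) = -0.119 J.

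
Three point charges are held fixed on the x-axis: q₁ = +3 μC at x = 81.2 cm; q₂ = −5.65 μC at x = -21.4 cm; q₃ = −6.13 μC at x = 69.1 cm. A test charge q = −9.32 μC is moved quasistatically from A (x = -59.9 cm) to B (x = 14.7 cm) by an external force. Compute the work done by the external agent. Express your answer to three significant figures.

For quasistatic motion the external work equals the change in potential energy: W_ext = qΔV = q(V_B − V_A).
At A: distances to the source charges are 1.41 m, 0.385 m, 1.29 m; V_A = Σ kqᵢ/rᵢ = -1.56×10⁵ V.
At B: distances to the source charges are 0.665 m, 0.361 m, 0.544 m; V_B = Σ kqᵢ/rᵢ = -2.01×10⁵ V.
ΔV = V_B − V_A = -4.59×10⁴ V.
W_ext = qΔV = (-9.32×10⁻⁶ C)(-4.59×10⁴ V) = 0.428 J.

0.428 J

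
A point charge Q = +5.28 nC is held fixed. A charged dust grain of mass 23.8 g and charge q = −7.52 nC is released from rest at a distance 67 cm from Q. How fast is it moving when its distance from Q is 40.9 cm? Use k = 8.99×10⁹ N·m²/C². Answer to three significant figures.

Only the electrostatic force acts, so mechanical energy is conserved: ½mv² = U₁ − U₂ = kQq(1/r₁ − 1/r₂).
U₁ − U₂ = (8.99×10⁹ N·m²/C²)(5.28×10⁻⁹ C)(-7.52×10⁻⁹ C)(1/0.670 − 1/0.409) = 3.40×10⁻⁷ J.
v = √(2·3.40×10⁻⁷/0.0238) = 5.35×10⁻³ m/s.

5.35×10⁻³ m/s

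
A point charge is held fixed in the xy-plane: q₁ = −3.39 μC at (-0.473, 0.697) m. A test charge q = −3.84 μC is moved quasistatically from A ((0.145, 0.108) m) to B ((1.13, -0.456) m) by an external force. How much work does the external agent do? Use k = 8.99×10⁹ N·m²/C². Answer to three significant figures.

-0.0778 J

For quasistatic motion the external work equals the change in potential energy: W_ext = qΔV = q(V_B − V_A).
At A: distance to the source charge is 0.854 m; V_A = kq₁/r = -3.57×10⁴ V.
At B: distance to the source charge is 1.97 m; V_B = kq₁/r = -1.54×10⁴ V.
ΔV = V_B − V_A = 2.03×10⁴ V.
W_ext = qΔV = (-3.84×10⁻⁶ C)(2.03×10⁴ V) = -0.0778 J.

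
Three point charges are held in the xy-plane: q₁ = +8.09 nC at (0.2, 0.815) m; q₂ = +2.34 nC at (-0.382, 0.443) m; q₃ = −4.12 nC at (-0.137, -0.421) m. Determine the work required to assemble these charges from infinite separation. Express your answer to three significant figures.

The work to assemble the configuration equals its total potential energy, U = Σ kqᵢqⱼ/rᵢⱼ over all pairs.
Pair separations: r₁₂ = 0.691 m, r₁₃ = 1.28 m, r₂₃ = 0.898 m.
U = (2.46×10⁻⁷) + (-2.34×10⁻⁷) + (-9.65×10⁻⁸) = -8.40×10⁻⁸ J.

-8.40×10⁻⁸ J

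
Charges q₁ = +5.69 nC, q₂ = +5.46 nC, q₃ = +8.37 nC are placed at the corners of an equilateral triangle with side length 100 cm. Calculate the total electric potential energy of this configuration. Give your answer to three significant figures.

The assembly work is the sum of pairwise potential energies, U = Σ_{i<j} kqᵢqⱼ/rᵢⱼ.
All three pair separations equal the side length, 1.00 m.
U = (2.79×10⁻⁷) + (4.28×10⁻⁷) + (4.11×10⁻⁷) = 1.12×10⁻⁶ J.

1.12×10⁻⁶ J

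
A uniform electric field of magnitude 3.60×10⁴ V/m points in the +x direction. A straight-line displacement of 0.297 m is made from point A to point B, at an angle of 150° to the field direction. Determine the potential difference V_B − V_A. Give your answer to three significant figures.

Only the component of displacement along E changes the potential: ΔV = −E·d·cosθ.
ΔV = −(3.60×10⁴ V/m)(0.297 m)cos150° = 9260 V.

9260 V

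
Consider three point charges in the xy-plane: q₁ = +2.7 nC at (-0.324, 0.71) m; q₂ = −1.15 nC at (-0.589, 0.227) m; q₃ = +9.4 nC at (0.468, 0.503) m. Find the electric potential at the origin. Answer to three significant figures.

138 V

The total potential is the scalar sum of each charge's contribution, V = Σ kqᵢ/rᵢ.
Distances from the field point to each charge: r₁ = 0.780 m, r₂ = 0.631 m, r₃ = 0.687 m.
V = k[(2.70×10⁻⁹)/(0.780) + (-1.15×10⁻⁹)/(0.631) + (9.40×10⁻⁹)/(0.687)] = 138 V.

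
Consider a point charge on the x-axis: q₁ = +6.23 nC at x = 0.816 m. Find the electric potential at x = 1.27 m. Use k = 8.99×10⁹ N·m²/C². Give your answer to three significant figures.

Electric potential is a scalar, so the contributions from each charge add algebraically: V = Σ kqᵢ/rᵢ.
V = k[(6.23×10⁻⁹)/(0.454)] = 123 V.

123 V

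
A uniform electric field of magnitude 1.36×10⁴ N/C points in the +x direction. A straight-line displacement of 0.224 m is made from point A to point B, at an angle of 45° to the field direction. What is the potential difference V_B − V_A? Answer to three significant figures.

Only the component of displacement along E changes the potential: ΔV = −E·d·cosθ.
ΔV = −(1.36×10⁴ V/m)(0.224 m)cos45° = -2150 V.

-2150 V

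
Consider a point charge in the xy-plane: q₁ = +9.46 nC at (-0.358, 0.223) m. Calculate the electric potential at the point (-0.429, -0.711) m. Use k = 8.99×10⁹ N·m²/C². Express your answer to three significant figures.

90.8 V

Electric potential is a scalar, so the contributions from each charge add algebraically: V = Σ kqᵢ/rᵢ.
Distances from the field point to each charge: r₁ = 0.937 m.
V = k[(9.46×10⁻⁹)/(0.937)] = 90.8 V.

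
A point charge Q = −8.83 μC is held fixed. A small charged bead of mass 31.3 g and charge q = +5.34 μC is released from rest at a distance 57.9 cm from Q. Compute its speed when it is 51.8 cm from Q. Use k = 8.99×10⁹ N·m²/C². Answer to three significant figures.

Only the electrostatic force acts, so mechanical energy is conserved: ½mv² = U₁ − U₂ = kQq(1/r₁ − 1/r₂).
U₁ − U₂ = (8.99×10⁹ N·m²/C²)(-8.83×10⁻⁶ C)(5.34×10⁻⁶ C)(1/0.579 − 1/0.518) = 0.0862 J.
v = √(2·0.0862/0.0313) = 2.35 m/s.

2.35 m/s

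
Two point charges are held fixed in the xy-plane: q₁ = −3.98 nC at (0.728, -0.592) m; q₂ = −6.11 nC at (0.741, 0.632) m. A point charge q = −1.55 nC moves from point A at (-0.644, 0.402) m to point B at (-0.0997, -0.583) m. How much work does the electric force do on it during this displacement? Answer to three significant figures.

-3.12×10⁻⁸ J

The work done by the electric force is W_field = −ΔU = −q(V_B − V_A) = q(V_A − V_B).
At A: distances to the source charges are 1.69 m, 1.40 m; V_A = Σ kqᵢ/rᵢ = -60.2 V.
At B: distances to the source charges are 0.828 m, 1.48 m; V_B = Σ kqᵢ/rᵢ = -80.4 V.
ΔV = V_B − V_A = -20.2 V.
W_field = −qΔV = −(-1.55×10⁻⁹ C)(-20.2 V) = -3.12×10⁻⁸ J.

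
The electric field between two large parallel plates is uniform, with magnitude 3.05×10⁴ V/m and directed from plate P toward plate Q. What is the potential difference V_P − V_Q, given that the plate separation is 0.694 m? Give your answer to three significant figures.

In a uniform field, potential decreases in the direction of E: ΔV = −E·d for a displacement d parallel to E.
Going from Q to P is a displacement of 0.694 m opposite to the field, so V_P − V_Q = +Ed = 2.12×10⁴ V.

2.12×10⁴ V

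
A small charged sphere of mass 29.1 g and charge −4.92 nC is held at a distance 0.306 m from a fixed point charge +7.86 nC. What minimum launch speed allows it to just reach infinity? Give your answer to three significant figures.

8.84×10⁻³ m/s

To just escape, total mechanical energy must reach zero at infinity: ½mv²_min + U = 0, so ½mv²_min = −U = |kQq|/r.
|U| = |kQq|/r = (8.99×10⁹ N·m²/C²)(7.86×10⁻⁹)(4.92×10⁻⁹)/(0.306) = 1.14×10⁻⁶ J.
v_min = √(2|U|/m) = √(2·1.14×10⁻⁶/0.0291) = 8.84×10⁻³ m/s.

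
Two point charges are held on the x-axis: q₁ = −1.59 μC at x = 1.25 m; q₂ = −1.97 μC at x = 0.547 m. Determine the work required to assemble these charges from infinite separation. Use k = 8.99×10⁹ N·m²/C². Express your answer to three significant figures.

The assembly work is the sum of pairwise potential energies, U = Σ_{i<j} kqᵢqⱼ/rᵢⱼ.
Pair separations: r₁₂ = 0.703 m.
U = (0.0401) = 0.0401 J.

0.0401 J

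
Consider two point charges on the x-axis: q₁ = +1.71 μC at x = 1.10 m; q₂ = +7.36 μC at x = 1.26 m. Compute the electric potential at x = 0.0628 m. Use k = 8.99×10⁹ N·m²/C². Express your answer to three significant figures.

7.01×10⁴ V

The total potential is the scalar sum of each charge's contribution, V = Σ kqᵢ/rᵢ.
Distances from the field point to each charge: r₁ = 1.04 m, r₂ = 1.20 m.
V = k[(1.71×10⁻⁶)/(1.04) + (7.36×10⁻⁶)/(1.20)] = 7.01×10⁴ V.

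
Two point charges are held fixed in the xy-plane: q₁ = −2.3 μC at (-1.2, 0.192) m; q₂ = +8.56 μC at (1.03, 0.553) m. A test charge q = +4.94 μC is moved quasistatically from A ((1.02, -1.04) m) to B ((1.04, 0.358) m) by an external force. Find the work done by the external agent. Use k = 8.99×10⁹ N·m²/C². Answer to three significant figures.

For quasistatic motion the external work equals the change in potential energy: W_ext = qΔV = q(V_B − V_A).
At A: distances to the source charges are 2.54 m, 1.59 m; V_A = Σ kqᵢ/rᵢ = 4.02×10⁴ V.
At B: distances to the source charges are 2.25 m, 0.195 m; V_B = Σ kqᵢ/rᵢ = 3.85×10⁵ V.
ΔV = V_B − V_A = 3.45×10⁵ V.
W_ext = qΔV = (4.94×10⁻⁶ C)(3.45×10⁵ V) = 1.70 J.

1.70 J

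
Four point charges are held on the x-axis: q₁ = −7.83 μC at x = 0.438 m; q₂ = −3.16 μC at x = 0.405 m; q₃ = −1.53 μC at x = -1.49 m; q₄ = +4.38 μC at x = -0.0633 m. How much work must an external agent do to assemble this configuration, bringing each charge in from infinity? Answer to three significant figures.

5.90 J

The work to assemble the configuration equals its total potential energy, U = Σ kqᵢqⱼ/rᵢⱼ over all pairs.
Pair separations: r₁₂ = 0.0330 m, r₁₃ = 1.93 m, r₁₄ = 0.501 m, r₂₃ = 1.90 m, r₂₄ = 0.468 m, r₃₄ = 1.43 m.
Summing all 6 pair terms gives U = 5.90 J.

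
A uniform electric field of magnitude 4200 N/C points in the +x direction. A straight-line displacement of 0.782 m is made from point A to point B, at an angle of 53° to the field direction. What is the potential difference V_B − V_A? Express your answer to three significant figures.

-1980 V

Only the component of displacement along E changes the potential: ΔV = −E·d·cosθ.
ΔV = −(4200 V/m)(0.782 m)cos53° = -1980 V.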